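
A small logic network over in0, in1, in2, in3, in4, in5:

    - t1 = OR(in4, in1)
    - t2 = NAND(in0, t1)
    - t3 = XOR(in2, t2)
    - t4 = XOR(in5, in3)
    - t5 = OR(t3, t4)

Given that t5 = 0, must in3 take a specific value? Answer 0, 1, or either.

either

Both values of in3 occur among assignments with t5 = 0:
  in3=0: in0=0, in1=0, in2=1, in3=0, in4=0, in5=0
  in3=1: in0=0, in1=0, in2=1, in3=1, in4=0, in5=1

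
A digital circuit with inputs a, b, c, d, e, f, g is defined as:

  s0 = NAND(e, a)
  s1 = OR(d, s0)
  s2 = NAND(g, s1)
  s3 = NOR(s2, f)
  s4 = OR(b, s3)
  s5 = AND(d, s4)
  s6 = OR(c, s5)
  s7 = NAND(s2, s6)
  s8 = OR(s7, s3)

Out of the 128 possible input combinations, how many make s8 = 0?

s8 = OR(s7, s3) must be 0, so both s7 = 0 and s3 = 0.
s7 = NAND(s2, s6) must be 0, so both s2 = 1 and s6 = 1.
Enumerating the 128 input combinations, 44 give s8 = 0 and 84 give s8 = 1.

44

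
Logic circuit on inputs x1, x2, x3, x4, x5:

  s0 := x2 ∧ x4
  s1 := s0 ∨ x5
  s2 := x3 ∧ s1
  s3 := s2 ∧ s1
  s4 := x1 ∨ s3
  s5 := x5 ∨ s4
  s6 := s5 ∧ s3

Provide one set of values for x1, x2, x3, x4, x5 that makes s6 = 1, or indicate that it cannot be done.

s6 = s5 ∧ s3 must be 1, so both s5 = 1 and s3 = 1.
s5 = x5 ∨ s4 must be 1, so at least one of x5, s4 is 1.
s3 = s2 ∧ s1 must be 1, so both s2 = 1 and s1 = 1.
Check with x1=0, x2=0, x3=1, x4=0, x5=1:
s0 = x2 ∧ x4 = 0 ∧ 0 = 0
s1 = s0 ∨ x5 = 0 ∨ 1 = 1
s2 = x3 ∧ s1 = 1 ∧ 1 = 1
s3 = s2 ∧ s1 = 1 ∧ 1 = 1
s4 = x1 ∨ s3 = 0 ∨ 1 = 1
s5 = x5 ∨ s4 = 1 ∨ 1 = 1
s6 = s5 ∧ s3 = 1 ∧ 1 = 1
So s6 = 1 as required.

x1=0, x2=0, x3=1, x4=0, x5=1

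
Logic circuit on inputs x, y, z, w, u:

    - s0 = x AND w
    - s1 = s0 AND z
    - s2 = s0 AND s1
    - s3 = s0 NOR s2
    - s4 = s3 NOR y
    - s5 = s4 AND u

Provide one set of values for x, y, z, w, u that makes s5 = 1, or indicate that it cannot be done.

x=1, y=0, z=1, w=1, u=1

Check with x=1, y=0, z=1, w=1, u=1:
s0 = x AND w = 1 AND 1 = 1
s1 = s0 AND z = 1 AND 1 = 1
s2 = s0 AND s1 = 1 AND 1 = 1
s3 = s0 NOR s2 = 1 NOR 1 = 0
s4 = s3 NOR y = 0 NOR 0 = 1
s5 = s4 AND u = 1 AND 1 = 1
So s5 = 1 as required.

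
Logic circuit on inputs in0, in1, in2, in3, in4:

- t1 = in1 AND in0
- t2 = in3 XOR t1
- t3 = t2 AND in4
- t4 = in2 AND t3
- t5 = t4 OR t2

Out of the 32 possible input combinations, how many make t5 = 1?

t5 = t4 OR t2 must be 1, so at least one of t4, t2 is 1.
Enumerating the 32 input combinations, 16 give t5 = 1 and 16 give t5 = 0.

16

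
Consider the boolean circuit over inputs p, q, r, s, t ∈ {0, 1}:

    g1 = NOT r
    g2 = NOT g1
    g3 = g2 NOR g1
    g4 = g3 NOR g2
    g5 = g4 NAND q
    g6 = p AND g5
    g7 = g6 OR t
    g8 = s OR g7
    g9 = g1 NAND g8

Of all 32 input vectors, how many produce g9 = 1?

19

g9 = g1 NAND g8 must be 1, so at least one of g1, g8 is 0.
Enumerating the 32 input combinations, 19 give g9 = 1 and 13 give g9 = 0.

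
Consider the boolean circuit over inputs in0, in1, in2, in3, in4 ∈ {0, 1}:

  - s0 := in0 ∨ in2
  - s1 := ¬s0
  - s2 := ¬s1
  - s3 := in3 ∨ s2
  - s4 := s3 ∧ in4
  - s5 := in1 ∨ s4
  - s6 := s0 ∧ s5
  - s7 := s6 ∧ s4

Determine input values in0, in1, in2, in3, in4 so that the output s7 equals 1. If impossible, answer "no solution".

in0=1 in1=1 in2=0 in3=0 in4=1

s7 = s6 ∧ s4 must be 1, so both s6 = 1 and s4 = 1.
s6 = s0 ∧ s5 must be 1, so both s0 = 1 and s5 = 1.
Check with in0=1 in1=1 in2=0 in3=0 in4=1:
s0 = in0 ∨ in2 = 1 ∨ 0 = 1
s1 = ¬s0 = ¬1 = 0
s2 = ¬s1 = ¬0 = 1
s3 = in3 ∨ s2 = 0 ∨ 1 = 1
s4 = s3 ∧ in4 = 1 ∧ 1 = 1
s5 = in1 ∨ s4 = 1 ∨ 1 = 1
s6 = s0 ∧ s5 = 1 ∧ 1 = 1
s7 = s6 ∧ s4 = 1 ∧ 1 = 1
So s7 = 1 as required.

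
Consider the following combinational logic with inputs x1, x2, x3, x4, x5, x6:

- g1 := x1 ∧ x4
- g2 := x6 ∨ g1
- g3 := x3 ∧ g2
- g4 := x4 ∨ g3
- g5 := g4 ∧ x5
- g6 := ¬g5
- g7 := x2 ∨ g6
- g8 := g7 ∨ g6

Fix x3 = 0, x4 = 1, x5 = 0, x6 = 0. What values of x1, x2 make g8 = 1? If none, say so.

x1=0, x2=1

Check with x3 = 0, x4 = 1, x5 = 0, x6 = 0 and x1=0, x2=1:
g1 = x1 ∧ x4 = 0 ∧ 1 = 0
g2 = x6 ∨ g1 = 0 ∨ 0 = 0
g3 = x3 ∧ g2 = 0 ∧ 0 = 0
g4 = x4 ∨ g3 = 1 ∨ 0 = 1
g5 = g4 ∧ x5 = 1 ∧ 0 = 0
g6 = ¬g5 = ¬0 = 1
g7 = x2 ∨ g6 = 1 ∨ 1 = 1
g8 = g7 ∨ g6 = 1 ∨ 1 = 1
So g8 = 1.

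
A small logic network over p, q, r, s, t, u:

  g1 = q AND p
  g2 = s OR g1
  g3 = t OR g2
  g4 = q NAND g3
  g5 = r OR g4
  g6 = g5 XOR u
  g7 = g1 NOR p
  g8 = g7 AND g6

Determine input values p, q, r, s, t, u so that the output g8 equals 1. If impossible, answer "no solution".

p=0, q=0, r=1, s=1, t=0, u=0

g8 = g7 AND g6 must be 1, so both g7 = 1 and g6 = 1.
g7 = g1 NOR p must be 1, so both g1 = 0 and p = 0.
g6 = g5 XOR u must be 1, so g5 and u differ.
Check with p=0, q=0, r=1, s=1, t=0, u=0:
g1 = q AND p = 0 AND 0 = 0
g2 = s OR g1 = 1 OR 0 = 1
g3 = t OR g2 = 0 OR 1 = 1
g4 = q NAND g3 = 0 NAND 1 = 1
g5 = r OR g4 = 1 OR 1 = 1
g6 = g5 XOR u = 1 XOR 0 = 1
g7 = g1 NOR p = 0 NOR 0 = 1
g8 = g7 AND g6 = 1 AND 1 = 1
So g8 = 1 as required.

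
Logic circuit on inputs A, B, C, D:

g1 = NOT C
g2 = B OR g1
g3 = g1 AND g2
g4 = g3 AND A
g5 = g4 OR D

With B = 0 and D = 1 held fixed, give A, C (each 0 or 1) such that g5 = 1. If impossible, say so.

A=1 C=1

g5 = g4 OR D must be 1, so at least one of g4, D is 1.
Check with B = 0 and D = 1 and A=1, C=1:
g1 = NOT C = NOT 1 = 0
g2 = B OR g1 = 0 OR 0 = 0
g3 = g1 AND g2 = 0 AND 0 = 0
g4 = g3 AND A = 0 AND 1 = 0
g5 = g4 OR D = 0 OR 1 = 1
So g5 = 1.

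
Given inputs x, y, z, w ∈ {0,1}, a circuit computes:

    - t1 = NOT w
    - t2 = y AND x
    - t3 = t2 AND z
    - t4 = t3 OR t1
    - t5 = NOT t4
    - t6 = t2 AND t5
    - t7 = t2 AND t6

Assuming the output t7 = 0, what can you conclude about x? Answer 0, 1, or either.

either

Both values of x occur among assignments with t7 = 0:
  x=0: x=0, y=0, z=0, w=0
  x=1: x=1, y=0, z=0, w=0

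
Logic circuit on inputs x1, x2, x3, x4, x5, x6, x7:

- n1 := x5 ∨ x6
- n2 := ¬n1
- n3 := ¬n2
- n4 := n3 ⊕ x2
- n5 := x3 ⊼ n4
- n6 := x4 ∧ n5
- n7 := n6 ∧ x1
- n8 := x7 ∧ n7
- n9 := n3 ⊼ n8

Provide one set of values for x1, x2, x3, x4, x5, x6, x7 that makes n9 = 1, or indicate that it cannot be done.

Check with x1=0, x2=0, x3=1, x4=1, x5=0, x6=1, x7=0:
n1 = x5 ∨ x6 = 0 ∨ 1 = 1
n2 = ¬n1 = ¬1 = 0
n3 = ¬n2 = ¬0 = 1
n4 = n3 ⊕ x2 = 1 ⊕ 0 = 1
n5 = x3 ⊼ n4 = 1 ⊼ 1 = 0
n6 = x4 ∧ n5 = 1 ∧ 0 = 0
n7 = n6 ∧ x1 = 0 ∧ 0 = 0
n8 = x7 ∧ n7 = 0 ∧ 0 = 0
n9 = n3 ⊼ n8 = 1 ⊼ 0 = 1
So n9 = 1 as required.

x1=0, x2=0, x3=1, x4=1, x5=0, x6=1, x7=0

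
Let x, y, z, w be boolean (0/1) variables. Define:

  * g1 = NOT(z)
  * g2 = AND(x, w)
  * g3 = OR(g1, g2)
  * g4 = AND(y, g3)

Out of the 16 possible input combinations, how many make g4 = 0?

g4 = AND(y, g3) must be 0, so at least one of y, g3 is 0.
Enumerating the 16 input combinations, 11 give g4 = 0 and 5 give g4 = 1.

11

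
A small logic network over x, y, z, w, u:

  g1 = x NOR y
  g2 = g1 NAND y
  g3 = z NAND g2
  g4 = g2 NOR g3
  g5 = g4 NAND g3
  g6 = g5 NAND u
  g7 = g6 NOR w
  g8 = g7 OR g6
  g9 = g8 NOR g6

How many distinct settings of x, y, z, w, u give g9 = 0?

g9 = g8 NOR g6 must be 0, so at least one of g8, g6 is 1.
Enumerating the 32 input combinations, 24 give g9 = 0 and 8 give g9 = 1.

24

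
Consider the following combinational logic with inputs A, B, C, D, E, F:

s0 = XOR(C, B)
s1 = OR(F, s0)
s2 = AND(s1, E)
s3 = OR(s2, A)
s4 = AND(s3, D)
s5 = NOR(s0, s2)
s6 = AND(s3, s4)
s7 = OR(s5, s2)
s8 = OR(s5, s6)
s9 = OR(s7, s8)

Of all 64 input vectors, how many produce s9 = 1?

s9 = OR(s7, s8) must be 1, so at least one of s7, s8 is 1.
Enumerating the 64 input combinations, 52 give s9 = 1 and 12 give s9 = 0.

52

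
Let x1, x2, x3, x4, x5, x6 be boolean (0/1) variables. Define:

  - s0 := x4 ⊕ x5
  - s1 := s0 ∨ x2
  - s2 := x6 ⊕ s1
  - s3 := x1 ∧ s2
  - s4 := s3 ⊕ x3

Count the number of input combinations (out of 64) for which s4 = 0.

32

s4 = s3 ⊕ x3 must be 0, so s3 and x3 are equal.
Enumerating the 64 input combinations, 32 give s4 = 0 and 32 give s4 = 1.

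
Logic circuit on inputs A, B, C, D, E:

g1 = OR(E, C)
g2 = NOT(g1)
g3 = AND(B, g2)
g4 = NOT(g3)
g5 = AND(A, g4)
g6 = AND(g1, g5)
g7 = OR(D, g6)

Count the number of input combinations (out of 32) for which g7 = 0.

g7 = OR(D, g6) must be 0, so both D = 0 and g6 = 0.
Enumerating the 32 input combinations, 10 give g7 = 0 and 22 give g7 = 1.

10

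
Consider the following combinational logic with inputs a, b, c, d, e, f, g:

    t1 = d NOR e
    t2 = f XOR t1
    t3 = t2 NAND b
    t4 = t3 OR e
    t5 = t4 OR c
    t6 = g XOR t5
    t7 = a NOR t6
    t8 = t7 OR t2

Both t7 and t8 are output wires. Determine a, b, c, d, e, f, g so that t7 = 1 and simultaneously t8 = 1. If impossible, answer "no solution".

a=0, b=1, c=1, d=0, e=1, f=0, g=1

Check with a=0, b=1, c=1, d=0, e=1, f=0, g=1:
t1 = d NOR e = 0 NOR 1 = 0
t2 = f XOR t1 = 0 XOR 0 = 0
t3 = t2 NAND b = 0 NAND 1 = 1
t4 = t3 OR e = 1 OR 1 = 1
t5 = t4 OR c = 1 OR 1 = 1
t6 = g XOR t5 = 1 XOR 1 = 0
t7 = a NOR t6 = 0 NOR 0 = 1
t8 = t7 OR t2 = 1 OR 0 = 1
So t7 = 1 and t8 = 1.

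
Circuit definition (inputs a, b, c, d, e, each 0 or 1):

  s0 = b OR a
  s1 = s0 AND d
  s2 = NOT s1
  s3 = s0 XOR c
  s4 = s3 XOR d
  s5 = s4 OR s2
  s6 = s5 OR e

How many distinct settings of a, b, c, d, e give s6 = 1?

s6 = s5 OR e must be 1, so at least one of s5, e is 1.
Enumerating the 32 input combinations, 29 give s6 = 1 and 3 give s6 = 0.

29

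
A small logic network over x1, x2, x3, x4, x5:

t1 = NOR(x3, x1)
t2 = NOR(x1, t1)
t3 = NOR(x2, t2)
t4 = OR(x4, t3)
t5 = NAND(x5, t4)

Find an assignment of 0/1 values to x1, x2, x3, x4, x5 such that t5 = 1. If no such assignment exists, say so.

x1=1 x2=1 x3=0 x4=0 x5=1

Check with x1=1 x2=1 x3=0 x4=0 x5=1:
t1 = NOR(x3, x1) = NOR(0, 1) = 0
t2 = NOR(x1, t1) = NOR(1, 0) = 0
t3 = NOR(x2, t2) = NOR(1, 0) = 0
t4 = OR(x4, t3) = OR(0, 0) = 0
t5 = NAND(x5, t4) = NAND(1, 0) = 1
So t5 = 1 as required.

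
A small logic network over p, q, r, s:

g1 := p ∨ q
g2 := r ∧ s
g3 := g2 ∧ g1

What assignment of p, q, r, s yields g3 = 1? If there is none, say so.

Check with p=0 q=1 r=1 s=1:
g1 = p ∨ q = 0 ∨ 1 = 1
g2 = r ∧ s = 1 ∧ 1 = 1
g3 = g2 ∧ g1 = 1 ∧ 1 = 1
So g3 = 1 as required.

p=0 q=1 r=1 s=1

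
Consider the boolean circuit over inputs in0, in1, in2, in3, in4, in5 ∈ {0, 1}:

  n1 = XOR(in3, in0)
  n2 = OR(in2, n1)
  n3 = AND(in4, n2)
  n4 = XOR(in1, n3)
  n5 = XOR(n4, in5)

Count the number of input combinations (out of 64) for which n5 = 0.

32

n5 = XOR(n4, in5) must be 0, so n4 and in5 are equal.
Enumerating the 64 input combinations, 32 give n5 = 0 and 32 give n5 = 1.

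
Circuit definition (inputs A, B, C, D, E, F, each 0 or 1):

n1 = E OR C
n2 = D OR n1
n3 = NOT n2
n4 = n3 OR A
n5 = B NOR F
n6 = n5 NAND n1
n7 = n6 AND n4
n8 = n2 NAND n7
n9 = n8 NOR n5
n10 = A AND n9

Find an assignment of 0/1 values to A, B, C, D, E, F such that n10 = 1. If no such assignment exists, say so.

A=1 B=1 C=1 D=1 E=0 F=1

n10 = A AND n9 must be 1, so both A = 1 and n9 = 1.
n9 = n8 NOR n5 must be 1, so both n8 = 0 and n5 = 0.
Check with A=1 B=1 C=1 D=1 E=0 F=1:
n1 = E OR C = 0 OR 1 = 1
n2 = D OR n1 = 1 OR 1 = 1
n3 = NOT n2 = NOT 1 = 0
n4 = n3 OR A = 0 OR 1 = 1
n5 = B NOR F = 1 NOR 1 = 0
n6 = n5 NAND n1 = 0 NAND 1 = 1
n7 = n6 AND n4 = 1 AND 1 = 1
n8 = n2 NAND n7 = 1 NAND 1 = 0
n9 = n8 NOR n5 = 0 NOR 0 = 1
n10 = A AND n9 = 1 AND 1 = 1
So n10 = 1 as required.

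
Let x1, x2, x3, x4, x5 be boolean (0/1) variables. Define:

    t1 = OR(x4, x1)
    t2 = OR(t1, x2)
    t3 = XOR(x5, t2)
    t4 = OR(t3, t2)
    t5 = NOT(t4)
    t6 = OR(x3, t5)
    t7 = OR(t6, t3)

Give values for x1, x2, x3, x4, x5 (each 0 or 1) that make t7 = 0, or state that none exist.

x1=1 x2=1 x3=0 x4=1 x5=1

t7 = OR(t6, t3) must be 0, so both t6 = 0 and t3 = 0.
Check with x1=1 x2=1 x3=0 x4=1 x5=1:
t1 = OR(x4, x1) = OR(1, 1) = 1
t2 = OR(t1, x2) = OR(1, 1) = 1
t3 = XOR(x5, t2) = XOR(1, 1) = 0
t4 = OR(t3, t2) = OR(0, 1) = 1
t5 = NOT(t4) = NOT 1 = 0
t6 = OR(x3, t5) = OR(0, 0) = 0
t7 = OR(t6, t3) = OR(0, 0) = 0
So t7 = 0 as required.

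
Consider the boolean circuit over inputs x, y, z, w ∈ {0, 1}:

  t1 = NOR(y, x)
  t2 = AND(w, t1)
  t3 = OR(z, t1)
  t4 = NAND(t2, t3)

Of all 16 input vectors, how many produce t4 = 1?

14

t4 = NAND(t2, t3) must be 1, so at least one of t2, t3 is 0.
Enumerating the 16 input combinations, 14 give t4 = 1 and 2 give t4 = 0.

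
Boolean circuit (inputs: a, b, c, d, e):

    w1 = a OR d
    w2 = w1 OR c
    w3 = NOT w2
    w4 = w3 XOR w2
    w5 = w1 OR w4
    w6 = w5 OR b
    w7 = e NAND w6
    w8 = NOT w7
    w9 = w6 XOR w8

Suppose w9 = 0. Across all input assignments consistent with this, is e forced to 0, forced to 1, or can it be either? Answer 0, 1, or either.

1

w9 = w6 XOR w8 must be 0, so w6 and w8 are equal.
Every assignment with w9 = 0 has e = 1; there are 16 such assignment(s).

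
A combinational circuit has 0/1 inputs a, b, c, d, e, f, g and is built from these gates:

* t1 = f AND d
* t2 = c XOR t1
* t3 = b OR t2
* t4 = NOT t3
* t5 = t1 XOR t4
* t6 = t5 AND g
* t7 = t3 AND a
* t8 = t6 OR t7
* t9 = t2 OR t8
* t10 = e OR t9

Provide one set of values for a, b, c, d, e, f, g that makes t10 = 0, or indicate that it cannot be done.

Check with a=0 b=1 c=0 d=0 e=0 f=0 g=0:
t1 = f AND d = 0 AND 0 = 0
t2 = c XOR t1 = 0 XOR 0 = 0
t3 = b OR t2 = 1 OR 0 = 1
t4 = NOT t3 = NOT 1 = 0
t5 = t1 XOR t4 = 0 XOR 0 = 0
t6 = t5 AND g = 0 AND 0 = 0
t7 = t3 AND a = 1 AND 0 = 0
t8 = t6 OR t7 = 0 OR 0 = 0
t9 = t2 OR t8 = 0 OR 0 = 0
t10 = e OR t9 = 0 OR 0 = 0
So t10 = 0 as required.

a=0 b=1 c=0 d=0 e=0 f=0 g=0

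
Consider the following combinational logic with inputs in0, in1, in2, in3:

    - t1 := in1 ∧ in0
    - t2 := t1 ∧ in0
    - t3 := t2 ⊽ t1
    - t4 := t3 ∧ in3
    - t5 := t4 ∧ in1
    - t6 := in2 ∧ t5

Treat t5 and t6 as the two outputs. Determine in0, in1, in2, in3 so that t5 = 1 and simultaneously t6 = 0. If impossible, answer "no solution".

Check with in0=0, in1=1, in2=0, in3=1:
t1 = in1 ∧ in0 = 1 ∧ 0 = 0
t2 = t1 ∧ in0 = 0 ∧ 0 = 0
t3 = t2 ⊽ t1 = 0 ⊽ 0 = 1
t4 = t3 ∧ in3 = 1 ∧ 1 = 1
t5 = t4 ∧ in1 = 1 ∧ 1 = 1
t6 = in2 ∧ t5 = 0 ∧ 1 = 0
So t5 = 1 and t6 = 0.

in0=0, in1=1, in2=0, in3=1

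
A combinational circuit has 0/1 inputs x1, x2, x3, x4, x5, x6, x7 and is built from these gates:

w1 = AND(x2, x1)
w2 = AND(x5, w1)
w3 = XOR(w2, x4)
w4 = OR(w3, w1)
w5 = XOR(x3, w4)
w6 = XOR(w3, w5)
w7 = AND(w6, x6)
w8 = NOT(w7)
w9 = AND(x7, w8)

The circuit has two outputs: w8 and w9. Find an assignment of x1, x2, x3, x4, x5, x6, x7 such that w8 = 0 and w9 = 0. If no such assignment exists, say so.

x1=0, x2=1, x3=1, x4=0, x5=0, x6=1, x7=0

Check with x1=0, x2=1, x3=1, x4=0, x5=0, x6=1, x7=0:
w1 = AND(x2, x1) = AND(1, 0) = 0
w2 = AND(x5, w1) = AND(0, 0) = 0
w3 = XOR(w2, x4) = XOR(0, 0) = 0
w4 = OR(w3, w1) = OR(0, 0) = 0
w5 = XOR(x3, w4) = XOR(1, 0) = 1
w6 = XOR(w3, w5) = XOR(0, 1) = 1
w7 = AND(w6, x6) = AND(1, 1) = 1
w8 = NOT(w7) = NOT 1 = 0
w9 = AND(x7, w8) = AND(0, 0) = 0
So w8 = 0 and w9 = 0.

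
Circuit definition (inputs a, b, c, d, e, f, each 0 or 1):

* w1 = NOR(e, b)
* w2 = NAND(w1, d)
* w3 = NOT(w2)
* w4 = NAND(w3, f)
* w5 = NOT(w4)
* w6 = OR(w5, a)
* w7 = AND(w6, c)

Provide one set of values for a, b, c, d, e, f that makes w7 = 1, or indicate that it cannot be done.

Check with a=1, b=1, c=1, d=1, e=0, f=1:
w1 = NOR(e, b) = NOR(0, 1) = 0
w2 = NAND(w1, d) = NAND(0, 1) = 1
w3 = NOT(w2) = NOT 1 = 0
w4 = NAND(w3, f) = NAND(0, 1) = 1
w5 = NOT(w4) = NOT 1 = 0
w6 = OR(w5, a) = OR(0, 1) = 1
w7 = AND(w6, c) = AND(1, 1) = 1
So w7 = 1 as required.

a=1, b=1, c=1, d=1, e=0, f=1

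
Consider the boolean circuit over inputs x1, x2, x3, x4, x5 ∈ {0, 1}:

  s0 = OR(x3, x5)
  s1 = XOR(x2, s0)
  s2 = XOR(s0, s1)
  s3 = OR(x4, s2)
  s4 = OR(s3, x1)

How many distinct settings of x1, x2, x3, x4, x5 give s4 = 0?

4

s4 = OR(s3, x1) must be 0, so both s3 = 0 and x1 = 0.
s3 = OR(x4, s2) must be 0, so both x4 = 0 and s2 = 0.
Satisfying assignments:
  x1=0, x2=0, x3=0, x4=0, x5=0
  x1=0, x2=0, x3=0, x4=0, x5=1
  x1=0, x2=0, x3=1, x4=0, x5=0
  x1=0, x2=0, x3=1, x4=0, x5=1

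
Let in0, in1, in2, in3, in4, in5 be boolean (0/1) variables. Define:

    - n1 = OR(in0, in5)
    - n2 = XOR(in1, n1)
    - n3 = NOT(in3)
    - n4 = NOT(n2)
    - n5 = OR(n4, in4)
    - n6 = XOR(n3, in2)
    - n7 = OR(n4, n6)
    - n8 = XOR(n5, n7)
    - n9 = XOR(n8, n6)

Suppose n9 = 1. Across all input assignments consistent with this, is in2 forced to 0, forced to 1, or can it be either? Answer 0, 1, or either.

either

Both values of in2 occur among assignments with n9 = 1:
  in2=0: in0=0, in1=0, in2=0, in3=0, in4=0, in5=0
  in2=1: in0=0, in1=0, in2=1, in3=0, in4=1, in5=1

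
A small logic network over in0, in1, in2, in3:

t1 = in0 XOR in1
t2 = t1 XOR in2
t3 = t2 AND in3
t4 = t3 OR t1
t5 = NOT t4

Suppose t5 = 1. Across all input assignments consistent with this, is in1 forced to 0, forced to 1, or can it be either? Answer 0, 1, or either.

either

Both values of in1 occur among assignments with t5 = 1:
  in1=0: in0=0, in1=0, in2=0, in3=0
  in1=1: in0=1, in1=1, in2=0, in3=0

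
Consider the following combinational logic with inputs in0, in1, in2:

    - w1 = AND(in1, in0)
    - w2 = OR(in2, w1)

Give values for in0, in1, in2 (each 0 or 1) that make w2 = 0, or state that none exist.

w2 = OR(in2, w1) must be 0, so both in2 = 0 and w1 = 0.
Check with in0=1, in1=0, in2=0:
w1 = AND(in1, in0) = AND(0, 1) = 0
w2 = OR(in2, w1) = OR(0, 0) = 0
So w2 = 0 as required.

in0=1, in1=0, in2=0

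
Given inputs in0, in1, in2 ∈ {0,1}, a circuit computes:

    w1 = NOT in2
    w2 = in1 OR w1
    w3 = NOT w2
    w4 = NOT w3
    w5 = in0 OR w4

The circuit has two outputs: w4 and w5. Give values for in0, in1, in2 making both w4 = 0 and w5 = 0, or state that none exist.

in0=0 in1=0 in2=1

Check with in0=0 in1=0 in2=1:
w1 = NOT in2 = NOT 1 = 0
w2 = in1 OR w1 = 0 OR 0 = 0
w3 = NOT w2 = NOT 0 = 1
w4 = NOT w3 = NOT 1 = 0
w5 = in0 OR w4 = 0 OR 0 = 0
So w4 = 0 and w5 = 0.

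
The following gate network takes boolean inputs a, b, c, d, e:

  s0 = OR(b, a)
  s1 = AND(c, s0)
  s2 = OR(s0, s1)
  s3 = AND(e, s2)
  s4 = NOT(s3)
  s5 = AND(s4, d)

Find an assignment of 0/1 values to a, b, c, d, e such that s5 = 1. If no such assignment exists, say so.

s5 = AND(s4, d) must be 1, so both s4 = 1 and d = 1.
s4 = NOT(s3) must be 1, so s3 = 0.
Check with a=1 b=1 c=1 d=1 e=0:
s0 = OR(b, a) = OR(1, 1) = 1
s1 = AND(c, s0) = AND(1, 1) = 1
s2 = OR(s0, s1) = OR(1, 1) = 1
s3 = AND(e, s2) = AND(0, 1) = 0
s4 = NOT(s3) = NOT 0 = 1
s5 = AND(s4, d) = AND(1, 1) = 1
So s5 = 1 as required.

a=1 b=1 c=1 d=1 e=0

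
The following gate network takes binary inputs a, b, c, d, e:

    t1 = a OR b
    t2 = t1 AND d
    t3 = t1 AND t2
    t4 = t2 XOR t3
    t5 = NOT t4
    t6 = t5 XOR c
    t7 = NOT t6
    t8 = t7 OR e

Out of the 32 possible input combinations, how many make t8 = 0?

8

t8 = t7 OR e must be 0, so both t7 = 0 and e = 0.
Enumerating the 32 input combinations, 8 give t8 = 0 and 24 give t8 = 1.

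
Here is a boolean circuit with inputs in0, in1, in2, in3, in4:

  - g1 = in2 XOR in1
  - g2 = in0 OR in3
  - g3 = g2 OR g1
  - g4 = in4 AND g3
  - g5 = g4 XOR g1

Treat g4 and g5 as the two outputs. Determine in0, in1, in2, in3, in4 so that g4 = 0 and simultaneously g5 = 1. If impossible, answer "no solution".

in0=1, in1=1, in2=0, in3=1, in4=0

Check with in0=1, in1=1, in2=0, in3=1, in4=0:
g1 = in2 XOR in1 = 0 XOR 1 = 1
g2 = in0 OR in3 = 1 OR 1 = 1
g3 = g2 OR g1 = 1 OR 1 = 1
g4 = in4 AND g3 = 0 AND 1 = 0
g5 = g4 XOR g1 = 0 XOR 1 = 1
So g4 = 0 and g5 = 1.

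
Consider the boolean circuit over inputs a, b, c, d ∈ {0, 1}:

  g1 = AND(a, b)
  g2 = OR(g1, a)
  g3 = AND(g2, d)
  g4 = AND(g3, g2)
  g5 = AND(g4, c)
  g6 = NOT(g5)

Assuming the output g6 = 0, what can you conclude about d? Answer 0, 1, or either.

1

g6 = NOT(g5) must be 0, so g5 = 1.
Every assignment with g6 = 0 has d = 1; there are 2 such assignment(s).
  a=1, b=0, c=1, d=1
  a=1, b=1, c=1, d=1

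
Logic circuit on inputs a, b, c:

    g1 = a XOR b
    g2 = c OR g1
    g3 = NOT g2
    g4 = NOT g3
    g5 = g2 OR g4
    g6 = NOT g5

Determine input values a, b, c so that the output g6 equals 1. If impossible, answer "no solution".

g6 = NOT g5 must be 1, so g5 = 0.
g5 = g2 OR g4 must be 0, so both g2 = 0 and g4 = 0.
Check with a=1 b=1 c=0:
g1 = a XOR b = 1 XOR 1 = 0
g2 = c OR g1 = 0 OR 0 = 0
g3 = NOT g2 = NOT 0 = 1
g4 = NOT g3 = NOT 1 = 0
g5 = g2 OR g4 = 0 OR 0 = 0
g6 = NOT g5 = NOT 0 = 1
So g6 = 1 as required.

a=1 b=1 c=0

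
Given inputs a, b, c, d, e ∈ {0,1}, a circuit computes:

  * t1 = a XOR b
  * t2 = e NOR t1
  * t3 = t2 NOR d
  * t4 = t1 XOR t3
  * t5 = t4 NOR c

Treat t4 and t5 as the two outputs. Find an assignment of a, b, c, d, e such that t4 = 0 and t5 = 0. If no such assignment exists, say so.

Check with a=0 b=1 c=1 d=0 e=1:
t1 = a XOR b = 0 XOR 1 = 1
t2 = e NOR t1 = 1 NOR 1 = 0
t3 = t2 NOR d = 0 NOR 0 = 1
t4 = t1 XOR t3 = 1 XOR 1 = 0
t5 = t4 NOR c = 0 NOR 1 = 0
So t4 = 0 and t5 = 0.

a=0 b=1 c=1 d=0 e=1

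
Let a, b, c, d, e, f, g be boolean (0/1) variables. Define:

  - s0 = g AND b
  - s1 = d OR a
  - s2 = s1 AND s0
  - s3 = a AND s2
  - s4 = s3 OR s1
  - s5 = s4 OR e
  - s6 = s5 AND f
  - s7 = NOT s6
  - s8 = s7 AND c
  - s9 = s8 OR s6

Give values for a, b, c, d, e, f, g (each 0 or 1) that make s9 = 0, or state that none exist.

s9 = s8 OR s6 must be 0, so both s8 = 0 and s6 = 0.
s8 = s7 AND c must be 0, so at least one of s7, c is 0.
s6 = s5 AND f must be 0, so at least one of s5, f is 0.
Check with a=0 b=1 c=0 d=0 e=1 f=0 g=1:
s0 = g AND b = 1 AND 1 = 1
s1 = d OR a = 0 OR 0 = 0
s2 = s1 AND s0 = 0 AND 1 = 0
s3 = a AND s2 = 0 AND 0 = 0
s4 = s3 OR s1 = 0 OR 0 = 0
s5 = s4 OR e = 0 OR 1 = 1
s6 = s5 AND f = 1 AND 0 = 0
s7 = NOT s6 = NOT 0 = 1
s8 = s7 AND c = 1 AND 0 = 0
s9 = s8 OR s6 = 0 OR 0 = 0
So s9 = 0 as required.

a=0 b=1 c=0 d=0 e=1 f=0 g=1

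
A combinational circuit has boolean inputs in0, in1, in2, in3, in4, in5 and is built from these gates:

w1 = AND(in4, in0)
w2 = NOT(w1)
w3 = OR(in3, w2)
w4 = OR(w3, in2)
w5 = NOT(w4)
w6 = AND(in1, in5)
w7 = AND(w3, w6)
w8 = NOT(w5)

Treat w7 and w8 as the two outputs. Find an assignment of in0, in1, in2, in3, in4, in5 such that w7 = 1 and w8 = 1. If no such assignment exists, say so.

Check with in0=0, in1=1, in2=0, in3=1, in4=1, in5=1:
w1 = AND(in4, in0) = AND(1, 0) = 0
w2 = NOT(w1) = NOT 0 = 1
w3 = OR(in3, w2) = OR(1, 1) = 1
w4 = OR(w3, in2) = OR(1, 0) = 1
w5 = NOT(w4) = NOT 1 = 0
w6 = AND(in1, in5) = AND(1, 1) = 1
w7 = AND(w3, w6) = AND(1, 1) = 1
w8 = NOT(w5) = NOT 0 = 1
So w7 = 1 and w8 = 1.

in0=0, in1=1, in2=0, in3=1, in4=1, in5=1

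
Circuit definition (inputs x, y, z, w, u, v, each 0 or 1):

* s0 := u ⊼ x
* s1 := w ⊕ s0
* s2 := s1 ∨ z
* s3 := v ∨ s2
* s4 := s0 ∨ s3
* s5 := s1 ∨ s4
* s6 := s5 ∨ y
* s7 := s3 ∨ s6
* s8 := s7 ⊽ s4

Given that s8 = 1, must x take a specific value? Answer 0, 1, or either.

1

s8 = s7 ⊽ s4 must be 1, so both s7 = 0 and s4 = 0.
s7 = s3 ∨ s6 must be 0, so both s3 = 0 and s6 = 0.
s4 = s0 ∨ s3 must be 0, so both s0 = 0 and s3 = 0.
Every assignment with s8 = 1 has x = 1; there are 1 such assignment(s).
  x=1, y=0, z=0, w=0, u=1, v=0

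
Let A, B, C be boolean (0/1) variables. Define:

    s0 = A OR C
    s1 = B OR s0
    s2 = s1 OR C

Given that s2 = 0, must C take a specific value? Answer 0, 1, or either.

s2 = s1 OR C must be 0, so both s1 = 0 and C = 0.
s1 = B OR s0 must be 0, so both B = 0 and s0 = 0.
s0 = A OR C must be 0, so both A = 0 and C = 0.
Every assignment with s2 = 0 has C = 0; there are 1 such assignment(s).
  A=0, B=0, C=0

0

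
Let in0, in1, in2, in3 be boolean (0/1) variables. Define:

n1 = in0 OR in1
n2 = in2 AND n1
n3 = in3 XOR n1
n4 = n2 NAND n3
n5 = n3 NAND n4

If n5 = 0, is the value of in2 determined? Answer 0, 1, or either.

either

Both values of in2 occur among assignments with n5 = 0:
  in2=0: in0=0, in1=0, in2=0, in3=1
  in2=1: in0=0, in1=0, in2=1, in3=1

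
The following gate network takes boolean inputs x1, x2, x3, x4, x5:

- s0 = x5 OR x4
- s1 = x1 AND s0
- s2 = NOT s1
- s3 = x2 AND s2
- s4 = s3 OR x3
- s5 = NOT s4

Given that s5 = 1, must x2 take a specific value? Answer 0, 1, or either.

either

Both values of x2 occur among assignments with s5 = 1:
  x2=0: x1=0, x2=0, x3=0, x4=0, x5=0
  x2=1: x1=1, x2=1, x3=0, x4=0, x5=1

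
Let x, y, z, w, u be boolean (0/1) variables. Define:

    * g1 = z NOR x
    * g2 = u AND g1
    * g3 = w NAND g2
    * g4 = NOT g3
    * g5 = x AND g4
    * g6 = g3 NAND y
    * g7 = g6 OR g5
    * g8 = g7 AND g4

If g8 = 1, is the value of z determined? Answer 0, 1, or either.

g8 = g7 AND g4 must be 1, so both g7 = 1 and g4 = 1.
g7 = g6 OR g5 must be 1, so at least one of g6, g5 is 1.
Every assignment with g8 = 1 has z = 0; there are 2 such assignment(s).
  x=0, y=0, z=0, w=1, u=1
  x=0, y=1, z=0, w=1, u=1

0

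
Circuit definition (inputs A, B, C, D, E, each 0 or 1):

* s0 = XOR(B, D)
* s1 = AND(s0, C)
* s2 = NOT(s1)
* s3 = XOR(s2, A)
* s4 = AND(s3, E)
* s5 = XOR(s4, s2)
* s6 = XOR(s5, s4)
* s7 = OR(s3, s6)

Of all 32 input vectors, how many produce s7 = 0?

4

s7 = OR(s3, s6) must be 0, so both s3 = 0 and s6 = 0.
Satisfying assignments:
  A=0, B=0, C=1, D=1, E=0
  A=0, B=0, C=1, D=1, E=1
  A=0, B=1, C=1, D=0, E=0
  A=0, B=1, C=1, D=0, E=1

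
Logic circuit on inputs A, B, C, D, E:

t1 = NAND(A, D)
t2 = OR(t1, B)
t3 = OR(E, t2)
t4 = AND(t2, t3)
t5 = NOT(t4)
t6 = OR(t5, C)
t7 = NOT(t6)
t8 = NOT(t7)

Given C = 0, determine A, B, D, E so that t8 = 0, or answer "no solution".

A=0 B=0 D=0 E=0

t8 = NOT(t7) must be 0, so t7 = 1.
t7 = NOT(t6) must be 1, so t6 = 0.
Check with C = 0 and A=0, B=0, D=0, E=0:
t1 = NAND(A, D) = NAND(0, 0) = 1
t2 = OR(t1, B) = OR(1, 0) = 1
t3 = OR(E, t2) = OR(0, 1) = 1
t4 = AND(t2, t3) = AND(1, 1) = 1
t5 = NOT(t4) = NOT 1 = 0
t6 = OR(t5, C) = OR(0, 0) = 0
t7 = NOT(t6) = NOT 0 = 1
t8 = NOT(t7) = NOT 1 = 0
So t8 = 0.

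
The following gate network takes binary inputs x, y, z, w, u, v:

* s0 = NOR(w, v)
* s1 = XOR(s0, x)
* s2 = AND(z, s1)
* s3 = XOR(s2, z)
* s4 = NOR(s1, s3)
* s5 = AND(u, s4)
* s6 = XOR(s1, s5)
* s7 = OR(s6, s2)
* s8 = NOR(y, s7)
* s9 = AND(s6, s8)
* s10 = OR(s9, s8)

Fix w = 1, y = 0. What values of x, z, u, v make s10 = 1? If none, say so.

x=0, z=1, u=1, v=0

s10 = OR(s9, s8) must be 1, so at least one of s9, s8 is 1.
Check with w = 1, y = 0 and x=0, z=1, u=1, v=0:
s0 = NOR(w, v) = NOR(1, 0) = 0
s1 = XOR(s0, x) = XOR(0, 0) = 0
s2 = AND(z, s1) = AND(1, 0) = 0
s3 = XOR(s2, z) = XOR(0, 1) = 1
s4 = NOR(s1, s3) = NOR(0, 1) = 0
s5 = AND(u, s4) = AND(1, 0) = 0
s6 = XOR(s1, s5) = XOR(0, 0) = 0
s7 = OR(s6, s2) = OR(0, 0) = 0
s8 = NOR(y, s7) = NOR(0, 0) = 1
s9 = AND(s6, s8) = AND(0, 1) = 0
s10 = OR(s9, s8) = OR(0, 1) = 1
So s10 = 1.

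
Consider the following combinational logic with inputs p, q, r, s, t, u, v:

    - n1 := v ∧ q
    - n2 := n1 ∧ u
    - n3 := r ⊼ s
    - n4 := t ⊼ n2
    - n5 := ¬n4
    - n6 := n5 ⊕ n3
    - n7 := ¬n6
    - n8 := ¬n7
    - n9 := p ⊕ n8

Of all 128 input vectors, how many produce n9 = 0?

n9 = p ⊕ n8 must be 0, so p and n8 are equal.
Enumerating the 128 input combinations, 64 give n9 = 0 and 64 give n9 = 1.

64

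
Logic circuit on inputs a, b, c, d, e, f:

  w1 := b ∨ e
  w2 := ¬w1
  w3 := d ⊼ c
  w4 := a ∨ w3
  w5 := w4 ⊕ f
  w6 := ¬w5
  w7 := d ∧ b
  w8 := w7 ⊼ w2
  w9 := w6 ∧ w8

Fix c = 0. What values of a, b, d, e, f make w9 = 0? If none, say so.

w9 = w6 ∧ w8 must be 0, so at least one of w6, w8 is 0.
Check with c = 0 and a=1, b=1, d=1, e=1, f=0:
w1 = b ∨ e = 1 ∨ 1 = 1
w2 = ¬w1 = ¬1 = 0
w3 = d ⊼ c = 1 ⊼ 0 = 1
w4 = a ∨ w3 = 1 ∨ 1 = 1
w5 = w4 ⊕ f = 1 ⊕ 0 = 1
w6 = ¬w5 = ¬1 = 0
w7 = d ∧ b = 1 ∧ 1 = 1
w8 = w7 ⊼ w2 = 1 ⊼ 0 = 1
w9 = w6 ∧ w8 = 0 ∧ 1 = 0
So w9 = 0.

a=1, b=1, d=1, e=1, f=0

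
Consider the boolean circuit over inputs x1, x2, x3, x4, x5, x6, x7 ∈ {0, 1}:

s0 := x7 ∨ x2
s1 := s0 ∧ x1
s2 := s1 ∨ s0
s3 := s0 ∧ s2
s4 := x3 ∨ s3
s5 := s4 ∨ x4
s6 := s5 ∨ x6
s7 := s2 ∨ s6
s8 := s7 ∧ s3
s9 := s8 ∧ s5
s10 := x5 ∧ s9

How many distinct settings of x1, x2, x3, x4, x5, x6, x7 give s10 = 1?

s10 = x5 ∧ s9 must be 1, so both x5 = 1 and s9 = 1.
s9 = s8 ∧ s5 must be 1, so both s8 = 1 and s5 = 1.
s8 = s7 ∧ s3 must be 1, so both s7 = 1 and s3 = 1.
Enumerating the 128 input combinations, 48 give s10 = 1 and 80 give s10 = 0.

48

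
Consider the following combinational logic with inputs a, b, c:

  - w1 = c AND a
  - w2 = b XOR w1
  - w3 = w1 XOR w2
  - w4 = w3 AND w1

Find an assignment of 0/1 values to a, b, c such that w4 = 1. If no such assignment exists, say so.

a=1, b=1, c=1

w4 = w3 AND w1 must be 1, so both w3 = 1 and w1 = 1.
w3 = w1 XOR w2 must be 1, so w1 and w2 differ.
Check with a=1, b=1, c=1:
w1 = c AND a = 1 AND 1 = 1
w2 = b XOR w1 = 1 XOR 1 = 0
w3 = w1 XOR w2 = 1 XOR 0 = 1
w4 = w3 AND w1 = 1 AND 1 = 1
So w4 = 1 as required.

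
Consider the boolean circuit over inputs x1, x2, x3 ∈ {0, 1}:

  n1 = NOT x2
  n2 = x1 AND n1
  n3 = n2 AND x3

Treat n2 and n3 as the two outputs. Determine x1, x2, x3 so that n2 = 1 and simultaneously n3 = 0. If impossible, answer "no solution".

Check with x1=1, x2=0, x3=0:
n1 = NOT x2 = NOT 0 = 1
n2 = x1 AND n1 = 1 AND 1 = 1
n3 = n2 AND x3 = 1 AND 0 = 0
So n2 = 1 and n3 = 0.

x1=1, x2=0, x3=0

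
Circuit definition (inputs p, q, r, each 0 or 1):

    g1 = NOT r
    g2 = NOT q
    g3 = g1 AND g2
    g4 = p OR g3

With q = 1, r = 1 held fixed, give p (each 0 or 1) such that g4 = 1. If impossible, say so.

g4 = p OR g3 must be 1, so at least one of p, g3 is 1.
Check with q = 1, r = 1 and p=1:
g1 = NOT r = NOT 1 = 0
g2 = NOT q = NOT 1 = 0
g3 = g1 AND g2 = 0 AND 0 = 0
g4 = p OR g3 = 1 OR 0 = 1
So g4 = 1.

p=1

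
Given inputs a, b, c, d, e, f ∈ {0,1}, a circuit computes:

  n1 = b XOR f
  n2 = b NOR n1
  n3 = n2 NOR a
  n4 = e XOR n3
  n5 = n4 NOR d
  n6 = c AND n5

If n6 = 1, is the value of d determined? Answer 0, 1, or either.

0

n6 = c AND n5 must be 1, so both c = 1 and n5 = 1.
n5 = n4 NOR d must be 1, so both n4 = 0 and d = 0.
n4 = e XOR n3 must be 0, so e and n3 are equal.
Every assignment with n6 = 1 has d = 0; there are 8 such assignment(s).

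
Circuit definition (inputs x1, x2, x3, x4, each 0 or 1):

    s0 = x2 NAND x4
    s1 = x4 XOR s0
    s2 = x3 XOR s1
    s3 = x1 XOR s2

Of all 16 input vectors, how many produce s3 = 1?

8

s3 = x1 XOR s2 must be 1, so x1 and s2 differ.
Enumerating the 16 input combinations, 8 give s3 = 1 and 8 give s3 = 0.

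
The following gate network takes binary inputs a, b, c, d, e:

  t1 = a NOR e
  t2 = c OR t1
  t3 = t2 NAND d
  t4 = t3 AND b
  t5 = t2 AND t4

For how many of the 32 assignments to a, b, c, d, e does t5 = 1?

t5 = t2 AND t4 must be 1, so both t2 = 1 and t4 = 1.
t2 = c OR t1 must be 1, so at least one of c, t1 is 1.
Satisfying assignments:
  a=0, b=1, c=0, d=0, e=0
  a=0, b=1, c=1, d=0, e=0
  a=0, b=1, c=1, d=0, e=1
  a=1, b=1, c=1, d=0, e=0
  a=1, b=1, c=1, d=0, e=1

5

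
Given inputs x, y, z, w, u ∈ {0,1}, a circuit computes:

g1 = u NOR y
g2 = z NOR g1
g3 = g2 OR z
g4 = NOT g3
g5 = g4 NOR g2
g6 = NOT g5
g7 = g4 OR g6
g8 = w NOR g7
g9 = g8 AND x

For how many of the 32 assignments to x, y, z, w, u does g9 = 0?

28

g9 = g8 AND x must be 0, so at least one of g8, x is 0.
Enumerating the 32 input combinations, 28 give g9 = 0 and 4 give g9 = 1.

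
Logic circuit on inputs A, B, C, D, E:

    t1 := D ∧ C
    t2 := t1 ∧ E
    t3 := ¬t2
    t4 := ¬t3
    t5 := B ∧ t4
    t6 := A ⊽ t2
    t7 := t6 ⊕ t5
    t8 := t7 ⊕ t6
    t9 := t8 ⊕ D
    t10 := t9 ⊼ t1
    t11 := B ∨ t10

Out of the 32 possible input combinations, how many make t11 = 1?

t11 = B ∨ t10 must be 1, so at least one of B, t10 is 1.
Enumerating the 32 input combinations, 28 give t11 = 1 and 4 give t11 = 0.

28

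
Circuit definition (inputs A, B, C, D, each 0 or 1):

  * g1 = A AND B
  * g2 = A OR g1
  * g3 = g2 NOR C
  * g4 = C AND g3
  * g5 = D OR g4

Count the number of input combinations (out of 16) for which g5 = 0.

g5 = D OR g4 must be 0, so both D = 0 and g4 = 0.
g4 = C AND g3 must be 0, so at least one of C, g3 is 0.
Enumerating the 16 input combinations, 8 give g5 = 0 and 8 give g5 = 1.

8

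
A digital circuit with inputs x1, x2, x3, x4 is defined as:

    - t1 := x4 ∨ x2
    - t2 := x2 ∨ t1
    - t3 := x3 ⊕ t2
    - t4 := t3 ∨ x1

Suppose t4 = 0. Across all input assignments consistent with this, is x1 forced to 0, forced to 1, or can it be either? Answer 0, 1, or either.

t4 = t3 ∨ x1 must be 0, so both t3 = 0 and x1 = 0.
t3 = x3 ⊕ t2 must be 0, so x3 and t2 are equal.
Every assignment with t4 = 0 has x1 = 0; there are 4 such assignment(s).
  x1=0, x2=0, x3=0, x4=0
  x1=0, x2=0, x3=1, x4=1
  x1=0, x2=1, x3=1, x4=0
  x1=0, x2=1, x3=1, x4=1

0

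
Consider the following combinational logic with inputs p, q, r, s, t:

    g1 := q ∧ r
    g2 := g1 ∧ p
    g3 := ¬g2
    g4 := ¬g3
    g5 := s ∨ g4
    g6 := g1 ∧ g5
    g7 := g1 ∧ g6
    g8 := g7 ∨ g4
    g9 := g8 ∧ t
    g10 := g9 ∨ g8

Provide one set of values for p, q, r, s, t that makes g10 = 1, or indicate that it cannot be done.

g10 = g9 ∨ g8 must be 1, so at least one of g9, g8 is 1.
Check with p=1 q=1 r=1 s=1 t=0:
g1 = q ∧ r = 1 ∧ 1 = 1
g2 = g1 ∧ p = 1 ∧ 1 = 1
g3 = ¬g2 = ¬1 = 0
g4 = ¬g3 = ¬0 = 1
g5 = s ∨ g4 = 1 ∨ 1 = 1
g6 = g1 ∧ g5 = 1 ∧ 1 = 1
g7 = g1 ∧ g6 = 1 ∧ 1 = 1
g8 = g7 ∨ g4 = 1 ∨ 1 = 1
g9 = g8 ∧ t = 1 ∧ 0 = 0
g10 = g9 ∨ g8 = 0 ∨ 1 = 1
So g10 = 1 as required.

p=1 q=1 r=1 s=1 t=0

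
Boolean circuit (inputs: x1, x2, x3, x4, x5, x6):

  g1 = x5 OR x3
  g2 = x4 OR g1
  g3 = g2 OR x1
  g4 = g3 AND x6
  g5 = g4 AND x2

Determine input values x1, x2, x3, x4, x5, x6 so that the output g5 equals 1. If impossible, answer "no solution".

x1=0 x2=1 x3=0 x4=1 x5=1 x6=1

g5 = g4 AND x2 must be 1, so both g4 = 1 and x2 = 1.
g4 = g3 AND x6 must be 1, so both g3 = 1 and x6 = 1.
g3 = g2 OR x1 must be 1, so at least one of g2, x1 is 1.
Check with x1=0 x2=1 x3=0 x4=1 x5=1 x6=1:
g1 = x5 OR x3 = 1 OR 0 = 1
g2 = x4 OR g1 = 1 OR 1 = 1
g3 = g2 OR x1 = 1 OR 0 = 1
g4 = g3 AND x6 = 1 AND 1 = 1
g5 = g4 AND x2 = 1 AND 1 = 1
So g5 = 1 as required.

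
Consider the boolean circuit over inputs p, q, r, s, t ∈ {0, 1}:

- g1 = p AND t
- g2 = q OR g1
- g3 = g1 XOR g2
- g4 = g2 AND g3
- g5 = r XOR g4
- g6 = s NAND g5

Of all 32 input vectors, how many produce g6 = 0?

8

g6 = s NAND g5 must be 0, so both s = 1 and g5 = 1.
g5 = r XOR g4 must be 1, so r and g4 differ.
Enumerating the 32 input combinations, 8 give g6 = 0 and 24 give g6 = 1.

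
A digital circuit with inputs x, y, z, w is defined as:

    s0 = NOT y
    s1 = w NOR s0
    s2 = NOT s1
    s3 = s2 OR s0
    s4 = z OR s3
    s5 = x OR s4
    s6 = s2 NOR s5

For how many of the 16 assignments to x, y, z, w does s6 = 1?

s6 = s2 NOR s5 must be 1, so both s2 = 0 and s5 = 0.
s2 = NOT s1 must be 0, so s1 = 1.
Satisfying assignments:
  x=0, y=1, z=0, w=0

1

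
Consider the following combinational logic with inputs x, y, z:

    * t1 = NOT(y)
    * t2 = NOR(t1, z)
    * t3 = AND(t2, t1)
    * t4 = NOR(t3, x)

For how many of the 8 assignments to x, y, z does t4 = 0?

t4 = NOR(t3, x) must be 0, so at least one of t3, x is 1.
Enumerating the 8 input combinations, 4 give t4 = 0 and 4 give t4 = 1.

4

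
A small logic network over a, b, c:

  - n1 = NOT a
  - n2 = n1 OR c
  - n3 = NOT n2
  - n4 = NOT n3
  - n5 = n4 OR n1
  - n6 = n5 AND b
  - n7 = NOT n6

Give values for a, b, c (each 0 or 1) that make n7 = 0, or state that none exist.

n7 = NOT n6 must be 0, so n6 = 1.
n6 = n5 AND b must be 1, so both n5 = 1 and b = 1.
n5 = n4 OR n1 must be 1, so at least one of n4, n1 is 1.
Check with a=1 b=1 c=1:
n1 = NOT a = NOT 1 = 0
n2 = n1 OR c = 0 OR 1 = 1
n3 = NOT n2 = NOT 1 = 0
n4 = NOT n3 = NOT 0 = 1
n5 = n4 OR n1 = 1 OR 0 = 1
n6 = n5 AND b = 1 AND 1 = 1
n7 = NOT n6 = NOT 1 = 0
So n7 = 0 as required.

a=1 b=1 c=1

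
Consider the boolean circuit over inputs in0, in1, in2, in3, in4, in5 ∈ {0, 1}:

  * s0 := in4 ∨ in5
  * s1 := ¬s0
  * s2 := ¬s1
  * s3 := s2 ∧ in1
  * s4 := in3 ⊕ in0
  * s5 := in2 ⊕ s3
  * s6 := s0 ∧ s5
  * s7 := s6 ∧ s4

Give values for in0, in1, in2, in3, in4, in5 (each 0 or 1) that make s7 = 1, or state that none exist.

s7 = s6 ∧ s4 must be 1, so both s6 = 1 and s4 = 1.
s6 = s0 ∧ s5 must be 1, so both s0 = 1 and s5 = 1.
Check with in0=1, in1=1, in2=0, in3=0, in4=0, in5=1:
s0 = in4 ∨ in5 = 0 ∨ 1 = 1
s1 = ¬s0 = ¬1 = 0
s2 = ¬s1 = ¬0 = 1
s3 = s2 ∧ in1 = 1 ∧ 1 = 1
s4 = in3 ⊕ in0 = 0 ⊕ 1 = 1
s5 = in2 ⊕ s3 = 0 ⊕ 1 = 1
s6 = s0 ∧ s5 = 1 ∧ 1 = 1
s7 = s6 ∧ s4 = 1 ∧ 1 = 1
So s7 = 1 as required.

in0=1, in1=1, in2=0, in3=0, in4=0, in5=1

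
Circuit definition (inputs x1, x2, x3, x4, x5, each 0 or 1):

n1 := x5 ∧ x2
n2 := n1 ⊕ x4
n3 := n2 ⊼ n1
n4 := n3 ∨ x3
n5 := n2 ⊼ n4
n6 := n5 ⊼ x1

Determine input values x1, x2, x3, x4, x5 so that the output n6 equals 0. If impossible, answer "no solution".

x1=1, x2=0, x3=1, x4=0, x5=0

n6 = n5 ⊼ x1 must be 0, so both n5 = 1 and x1 = 1.
n5 = n2 ⊼ n4 must be 1, so at least one of n2, n4 is 0.
Check with x1=1, x2=0, x3=1, x4=0, x5=0:
n1 = x5 ∧ x2 = 0 ∧ 0 = 0
n2 = n1 ⊕ x4 = 0 ⊕ 0 = 0
n3 = n2 ⊼ n1 = 0 ⊼ 0 = 1
n4 = n3 ∨ x3 = 1 ∨ 1 = 1
n5 = n2 ⊼ n4 = 0 ⊼ 1 = 1
n6 = n5 ⊼ x1 = 1 ⊼ 1 = 0
So n6 = 0 as required.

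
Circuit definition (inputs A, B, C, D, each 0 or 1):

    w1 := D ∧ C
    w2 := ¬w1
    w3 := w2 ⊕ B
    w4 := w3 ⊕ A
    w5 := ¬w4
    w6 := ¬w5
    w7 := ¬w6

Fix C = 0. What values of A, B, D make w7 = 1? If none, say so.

w7 = ¬w6 must be 1, so w6 = 0.
w6 = ¬w5 must be 0, so w5 = 1.
Check with C = 0 and A=1, B=0, D=0:
w1 = D ∧ C = 0 ∧ 0 = 0
w2 = ¬w1 = ¬0 = 1
w3 = w2 ⊕ B = 1 ⊕ 0 = 1
w4 = w3 ⊕ A = 1 ⊕ 1 = 0
w5 = ¬w4 = ¬0 = 1
w6 = ¬w5 = ¬1 = 0
w7 = ¬w6 = ¬0 = 1
So w7 = 1.

A=1, B=0, D=0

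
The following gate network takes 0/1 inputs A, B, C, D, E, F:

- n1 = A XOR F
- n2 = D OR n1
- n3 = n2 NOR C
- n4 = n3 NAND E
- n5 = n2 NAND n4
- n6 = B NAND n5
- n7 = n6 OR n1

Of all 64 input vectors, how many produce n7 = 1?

n7 = n6 OR n1 must be 1, so at least one of n6, n1 is 1.
Enumerating the 64 input combinations, 56 give n7 = 1 and 8 give n7 = 0.

56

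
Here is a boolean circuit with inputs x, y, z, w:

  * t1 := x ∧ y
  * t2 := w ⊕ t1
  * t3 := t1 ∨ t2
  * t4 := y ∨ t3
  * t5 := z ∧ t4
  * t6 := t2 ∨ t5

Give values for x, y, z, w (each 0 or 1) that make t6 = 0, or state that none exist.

Check with x=1, y=0, z=0, w=0:
t1 = x ∧ y = 1 ∧ 0 = 0
t2 = w ⊕ t1 = 0 ⊕ 0 = 0
t3 = t1 ∨ t2 = 0 ∨ 0 = 0
t4 = y ∨ t3 = 0 ∨ 0 = 0
t5 = z ∧ t4 = 0 ∧ 0 = 0
t6 = t2 ∨ t5 = 0 ∨ 0 = 0
So t6 = 0 as required.

x=1, y=0, z=0, w=0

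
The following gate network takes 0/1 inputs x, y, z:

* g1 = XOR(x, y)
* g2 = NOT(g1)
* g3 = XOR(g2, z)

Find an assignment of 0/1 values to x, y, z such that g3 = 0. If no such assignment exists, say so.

x=1 y=0 z=0

g3 = XOR(g2, z) must be 0, so g2 and z are equal.
Check with x=1 y=0 z=0:
g1 = XOR(x, y) = XOR(1, 0) = 1
g2 = NOT(g1) = NOT 1 = 0
g3 = XOR(g2, z) = XOR(0, 0) = 0
So g3 = 0 as required.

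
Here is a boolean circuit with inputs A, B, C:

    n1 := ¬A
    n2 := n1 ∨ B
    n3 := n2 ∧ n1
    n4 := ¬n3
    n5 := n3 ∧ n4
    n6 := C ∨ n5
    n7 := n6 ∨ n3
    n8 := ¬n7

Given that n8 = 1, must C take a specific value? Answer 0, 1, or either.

n8 = ¬n7 must be 1, so n7 = 0.
n7 = n6 ∨ n3 must be 0, so both n6 = 0 and n3 = 0.
n6 = C ∨ n5 must be 0, so both C = 0 and n5 = 0.
Every assignment with n8 = 1 has C = 0; there are 2 such assignment(s).
  A=1, B=0, C=0
  A=1, B=1, C=0

0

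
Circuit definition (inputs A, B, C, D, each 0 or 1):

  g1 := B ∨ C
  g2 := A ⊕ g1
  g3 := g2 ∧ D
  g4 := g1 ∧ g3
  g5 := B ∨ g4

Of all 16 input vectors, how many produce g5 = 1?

g5 = B ∨ g4 must be 1, so at least one of B, g4 is 1.
Enumerating the 16 input combinations, 9 give g5 = 1 and 7 give g5 = 0.

9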